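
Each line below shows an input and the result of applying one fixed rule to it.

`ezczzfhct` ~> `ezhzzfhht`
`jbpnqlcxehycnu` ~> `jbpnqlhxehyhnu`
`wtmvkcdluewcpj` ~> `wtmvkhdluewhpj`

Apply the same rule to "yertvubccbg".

The transformation: replace every "c" with "h".
On "yertvubccbg" that produces "yertvubhhbg".

yertvubhhbg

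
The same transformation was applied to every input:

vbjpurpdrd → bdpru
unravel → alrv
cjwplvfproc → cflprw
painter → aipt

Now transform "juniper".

In each case the input is transformed by: sort the characters into alphabetical order, then keep every other character starting from the first (positions 1st, 3rd, 5th, ...).
So "juniper" becomes "ejpu".

ejpu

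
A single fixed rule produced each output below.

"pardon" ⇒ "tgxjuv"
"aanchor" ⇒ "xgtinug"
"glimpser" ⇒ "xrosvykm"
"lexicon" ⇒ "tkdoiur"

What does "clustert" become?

The rule is to shift every letter 6 places forward in the alphabet (wrapping around), then swap the first and last characters.
"clustert" → "irayzkxz" → "zrayzkxi".
(Check on "pardon": → "vgxjut" → "tgxjuv" ✓)

zrayzkxi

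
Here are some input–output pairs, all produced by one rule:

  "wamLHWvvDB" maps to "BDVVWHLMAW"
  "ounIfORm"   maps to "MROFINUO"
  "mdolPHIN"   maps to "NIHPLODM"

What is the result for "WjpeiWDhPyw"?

WYPHDWIEPJW

Each output is the input with this applied: reverse the string, then convert every letter to uppercase.
On "WjpeiWDhPyw": the first step gives "wyPhDWiepjW", and the second then gives "WYPHDWIEPJW".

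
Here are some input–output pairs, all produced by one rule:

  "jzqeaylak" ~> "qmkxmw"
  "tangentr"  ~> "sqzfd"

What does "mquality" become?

mxufk

In each case the input is transformed by: shift every letter 12 places forward in the alphabet (wrapping around), then delete the first 3 characters.
For "mquality", step one produces "ycgmxufk"; step two turns that into "mxufk".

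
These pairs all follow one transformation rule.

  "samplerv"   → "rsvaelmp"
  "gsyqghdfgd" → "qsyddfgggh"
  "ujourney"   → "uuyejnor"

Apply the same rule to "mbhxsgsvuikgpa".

The pattern: sort the characters into alphabetical order, then move the last 3 characters to the front (rotate right by 3).
Starting from "mbhxsgsvuikgpa": after the first operation, "abgghikmpssuvx"; after the second, "uvxabgghikmpss".

uvxabgghikmpss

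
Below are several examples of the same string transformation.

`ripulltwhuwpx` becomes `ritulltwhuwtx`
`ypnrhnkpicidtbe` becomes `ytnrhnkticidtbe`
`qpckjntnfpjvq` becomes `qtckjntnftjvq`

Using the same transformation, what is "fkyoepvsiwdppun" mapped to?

fkyoetvsiwdttun

What's happening: replace every "p" with "t".
Doing the same to "fkyoepvsiwdppun": "fkyoetvsiwdttun".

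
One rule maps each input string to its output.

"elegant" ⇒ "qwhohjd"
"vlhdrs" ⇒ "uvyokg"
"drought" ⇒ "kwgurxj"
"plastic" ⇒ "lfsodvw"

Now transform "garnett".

wwjduqh

The pattern: shift every letter 3 places forward in the alphabet (wrapping around), then move the last 2 characters to the front (rotate right by 2).
Applying both steps to "garnett": "jduqhww", then "wwjduqh".
(Check on "vlhdrs": → "yokguv" → "uvyokg" ✓)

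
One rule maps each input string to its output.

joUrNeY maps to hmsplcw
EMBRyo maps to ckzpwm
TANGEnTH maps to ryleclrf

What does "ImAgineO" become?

The transformation: shift every letter 2 places backward in the alphabet (wrapping around), then convert every letter to lowercase.
Applying both steps to "ImAgineO": "GkYeglcM", then "gkyeglcm".

gkyeglcm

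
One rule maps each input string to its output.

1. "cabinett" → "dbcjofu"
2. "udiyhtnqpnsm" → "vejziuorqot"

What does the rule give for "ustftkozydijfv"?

vtugulpazejkg

In each case the input is transformed by: shift every letter 1 place forward in the alphabet (wrapping around), then delete the last character.
On "ustftkozydijfv" that produces "vtugulpazejkg".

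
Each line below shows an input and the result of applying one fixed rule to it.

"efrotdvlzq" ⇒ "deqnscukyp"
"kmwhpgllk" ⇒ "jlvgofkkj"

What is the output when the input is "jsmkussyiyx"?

irljtrrxhxw

Each output is the input with this applied: shift every letter 1 place backward in the alphabet (wrapping around).
"jsmkussyiyx" → "irljtrrxhxw".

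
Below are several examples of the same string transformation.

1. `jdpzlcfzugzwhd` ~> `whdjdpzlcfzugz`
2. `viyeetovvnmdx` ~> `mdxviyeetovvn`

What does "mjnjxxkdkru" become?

krumjnjxxkd

Each output is the input with this applied: move the last 3 characters to the front (rotate right by 3).
On "mjnjxxkdkru" that produces "krumjnjxxkd".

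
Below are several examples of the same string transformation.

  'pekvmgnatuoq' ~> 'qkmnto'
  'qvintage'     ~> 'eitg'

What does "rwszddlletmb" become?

bsdlem

The rule is to swap the first and last characters, then keep every other character starting from the first (positions 1st, 3rd, 5th, ...).
Starting from "rwszddlletmb": after the first operation, "bwszddlletmr"; after the second, "bsdlem".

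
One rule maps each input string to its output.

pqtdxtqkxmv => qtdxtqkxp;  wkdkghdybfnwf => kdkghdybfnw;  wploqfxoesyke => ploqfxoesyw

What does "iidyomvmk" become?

In each case the input is transformed by: delete the last 2 characters, then move the first character to the end.
For "iidyomvmk" the result is "idyomvi".

idyomvi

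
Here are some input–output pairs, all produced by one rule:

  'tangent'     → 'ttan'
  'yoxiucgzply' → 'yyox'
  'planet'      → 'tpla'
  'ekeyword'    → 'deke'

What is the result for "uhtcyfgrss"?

Rule — move the last character to the front, then keep only the first 4 characters.
So "uhtcyfgrss" becomes "suht".

suht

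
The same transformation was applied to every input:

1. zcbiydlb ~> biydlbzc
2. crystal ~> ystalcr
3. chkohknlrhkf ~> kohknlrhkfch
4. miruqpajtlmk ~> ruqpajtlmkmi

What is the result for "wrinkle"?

In each case the input is transformed by: move the first 2 characters to the end (rotate left by 2).
Doing the same to "wrinkle": "inklewr".

inklewr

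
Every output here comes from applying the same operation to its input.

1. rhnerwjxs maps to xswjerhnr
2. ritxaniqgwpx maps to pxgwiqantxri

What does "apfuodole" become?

The pattern: reverse the string, then swap each adjacent pair of characters (1↔2, 3↔4, ...).
Working it through for "apfuodole": intermediate "elodoufpa", final "ledouopfa".

ledouopfa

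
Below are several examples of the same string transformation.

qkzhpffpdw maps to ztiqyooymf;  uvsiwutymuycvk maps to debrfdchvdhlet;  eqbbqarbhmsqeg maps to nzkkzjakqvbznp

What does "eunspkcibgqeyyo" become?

ndwbytlrkpznhhx

The transformation: shift every letter 9 places forward in the alphabet (wrapping around).
On "eunspkcibgqeyyo" that produces "ndwbytlrkpznhhx".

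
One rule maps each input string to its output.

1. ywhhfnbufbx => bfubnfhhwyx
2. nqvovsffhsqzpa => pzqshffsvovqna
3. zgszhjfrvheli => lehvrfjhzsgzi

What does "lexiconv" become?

Each output is the input with this applied: move the last character to the front, then reverse the string.
Working it through for "lexiconv": intermediate "vlexicon", final "nocixelv".

nocixelv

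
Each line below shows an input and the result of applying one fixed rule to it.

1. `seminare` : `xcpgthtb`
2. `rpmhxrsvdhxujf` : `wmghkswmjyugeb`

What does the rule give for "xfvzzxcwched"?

In each case the input is transformed by: shift every letter 11 places backward in the alphabet (wrapping around), then move the first 3 characters to the end (rotate left by 3).
Applying both steps to "xfvzzxcwched": "mukoomrlrwts", then "oomrlrwtsmuk".

oomrlrwtsmuk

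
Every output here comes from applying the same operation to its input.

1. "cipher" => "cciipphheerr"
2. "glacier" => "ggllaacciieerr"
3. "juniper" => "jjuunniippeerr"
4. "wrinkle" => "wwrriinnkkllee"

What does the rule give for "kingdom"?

kkiinnggddoomm

The pattern: double every character.
"kingdom" → "kkiinnggddoomm".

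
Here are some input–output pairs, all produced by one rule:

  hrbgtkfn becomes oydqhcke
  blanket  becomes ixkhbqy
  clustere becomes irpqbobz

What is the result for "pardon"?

The pattern: move the first character to the end, then shift every letter 3 places backward in the alphabet (wrapping around).
Starting from "pardon": after the first operation, "ardonp"; after the second, "xoalkm".

xoalkm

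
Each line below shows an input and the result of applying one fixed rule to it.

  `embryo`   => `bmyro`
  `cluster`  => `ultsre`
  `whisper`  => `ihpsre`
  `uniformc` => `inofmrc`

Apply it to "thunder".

Looking at the pairs, the operation is to delete the first character, then swap each adjacent pair of characters (1↔2, 3↔4, ...).
On "thunder": the first step gives "hunder", and the second then gives "uhdnre".

uhdnre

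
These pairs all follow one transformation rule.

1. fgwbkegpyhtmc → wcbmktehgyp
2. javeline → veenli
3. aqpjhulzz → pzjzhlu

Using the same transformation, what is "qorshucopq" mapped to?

The rule is to delete the first 2 characters, then take characters alternately from the front and the back (1st, last, 2nd, 2nd-last, ...).
Working it through for "qorshucopq": intermediate "rshucopq", final "rqsphouc".

rqsphouc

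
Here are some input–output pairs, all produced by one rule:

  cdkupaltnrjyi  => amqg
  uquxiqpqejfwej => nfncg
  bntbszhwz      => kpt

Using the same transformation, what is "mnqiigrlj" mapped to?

kfi

Each output is the input with this applied: shift every letter 3 places backward in the alphabet (wrapping around), then keep one character in every 3, starting at position 2 (positions 2nd, 5th, 8th, ...).
Starting from "mnqiigrlj": after the first operation, "jknffdoig"; after the second, "kfi".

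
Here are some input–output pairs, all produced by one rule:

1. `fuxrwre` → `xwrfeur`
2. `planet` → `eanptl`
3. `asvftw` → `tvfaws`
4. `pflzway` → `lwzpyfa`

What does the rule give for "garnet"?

The pattern: take characters alternately from the front and the back (1st, last, 2nd, 2nd-last, ...), then move the last 3 characters to the front (rotate right by 3).
For "garnet", step one produces "gtaern"; step two turns that into "erngta".

erngta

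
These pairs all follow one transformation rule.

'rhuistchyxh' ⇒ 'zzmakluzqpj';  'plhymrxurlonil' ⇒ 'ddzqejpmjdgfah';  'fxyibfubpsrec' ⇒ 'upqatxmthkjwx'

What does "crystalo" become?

Looking at the pairs, the operation is to swap the first and last characters, then shift every letter 8 places backward in the alphabet (wrapping around).
Applying both steps to "crystalo": "orystalc", then "gjqklsdu".

gjqklsdu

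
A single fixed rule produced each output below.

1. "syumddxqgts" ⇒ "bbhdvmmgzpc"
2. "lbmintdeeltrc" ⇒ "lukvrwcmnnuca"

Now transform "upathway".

hdyjcqfj

The transformation: shift every letter 9 places forward in the alphabet (wrapping around), then move the last character to the front.
For "upathway", step one produces "dyjcqfjh"; step two turns that into "hdyjcqfj".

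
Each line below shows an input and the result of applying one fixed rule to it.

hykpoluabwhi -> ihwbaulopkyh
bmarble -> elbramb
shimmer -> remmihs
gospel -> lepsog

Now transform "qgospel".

The pattern: reverse the string.
"qgospel" → "lepsogq".

lepsogq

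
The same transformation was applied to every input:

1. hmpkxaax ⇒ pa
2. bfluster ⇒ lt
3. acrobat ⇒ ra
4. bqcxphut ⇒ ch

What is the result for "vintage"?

ng

Rule — keep one character in every 3, starting at position 3 (positions 3rd, 6th, 9th, ...).
"vintage" → "ng".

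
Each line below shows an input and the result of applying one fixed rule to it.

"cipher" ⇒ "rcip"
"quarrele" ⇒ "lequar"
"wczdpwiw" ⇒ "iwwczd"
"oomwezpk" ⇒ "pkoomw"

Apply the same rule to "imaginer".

What's happening: swap the front and back halves of the string, then delete the first 2 characters.
Starting from "imaginer": after the first operation, "inerimag"; after the second, "erimag".

erimag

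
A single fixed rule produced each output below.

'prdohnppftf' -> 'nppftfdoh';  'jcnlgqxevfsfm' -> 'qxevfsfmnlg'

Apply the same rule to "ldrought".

ghtrou

Looking at the pairs, the operation is to delete the first 2 characters, then move the first 3 characters to the end (rotate left by 3).
Applying both steps to "ldrought": "rought", then "ghtrou".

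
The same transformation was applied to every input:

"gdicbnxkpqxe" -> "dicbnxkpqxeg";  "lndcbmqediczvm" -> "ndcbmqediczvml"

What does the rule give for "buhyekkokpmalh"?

uhyekkokpmalhb

The pattern: move the first character to the end.
On "buhyekkokpmalh" that produces "uhyekkokpmalhb".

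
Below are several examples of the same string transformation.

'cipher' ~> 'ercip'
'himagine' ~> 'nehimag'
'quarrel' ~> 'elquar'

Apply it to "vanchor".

orvanc

The rule is to move the last 3 characters to the front (rotate right by 3), then delete the first character.
Applying both steps to "vanchor": "horvanc", then "orvanc".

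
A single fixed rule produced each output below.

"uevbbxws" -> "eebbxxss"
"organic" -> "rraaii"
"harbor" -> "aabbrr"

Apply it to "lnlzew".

The pattern: keep every other character starting from the second (positions 2nd, 4th, 6th, ...), then double every character.
"lnlzew" → "nzw" → "nnzzww".
(Check on "harbor": → "abr" → "aabbrr" ✓)

nnzzww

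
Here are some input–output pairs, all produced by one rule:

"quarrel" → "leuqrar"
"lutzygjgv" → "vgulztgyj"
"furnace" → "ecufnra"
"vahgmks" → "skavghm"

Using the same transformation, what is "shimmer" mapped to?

Rule — move the last 2 characters to the front (rotate right by 2), then swap each adjacent pair of characters (1↔2, 3↔4, ...).
"shimmer" → "ershimm" → "rehsmim".
(Check on "quarrel": → "elquarr" → "leuqrar" ✓)

rehsmim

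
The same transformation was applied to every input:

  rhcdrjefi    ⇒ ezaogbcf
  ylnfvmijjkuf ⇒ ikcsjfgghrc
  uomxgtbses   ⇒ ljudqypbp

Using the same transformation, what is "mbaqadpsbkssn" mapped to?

What's happening: shift every letter 3 places backward in the alphabet (wrapping around), then delete the first character.
Starting from "mbaqadpsbkssn": after the first operation, "jyxnxampyhppk"; after the second, "yxnxampyhppk".
(Check on "uomxgtbses": → "rljudqypbp" → "ljudqypbp" ✓)

yxnxampyhppk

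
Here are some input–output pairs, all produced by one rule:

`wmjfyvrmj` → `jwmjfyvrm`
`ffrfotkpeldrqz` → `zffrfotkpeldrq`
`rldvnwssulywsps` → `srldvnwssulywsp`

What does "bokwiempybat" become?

tbokwiempyba

What's happening: move the last character to the front.
Doing the same to "bokwiempybat": "tbokwiempyba".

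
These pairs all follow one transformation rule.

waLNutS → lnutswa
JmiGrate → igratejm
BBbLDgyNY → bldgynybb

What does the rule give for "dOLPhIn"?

lphindo

The transformation: move the first 2 characters to the end (rotate left by 2), then convert every letter to lowercase.
Applying both steps to "dOLPhIn": "LPhIndO", then "lphindo".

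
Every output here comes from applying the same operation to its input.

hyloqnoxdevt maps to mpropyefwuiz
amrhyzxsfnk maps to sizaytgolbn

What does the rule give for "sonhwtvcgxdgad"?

oixuwdhyehbetp

Each output is the input with this applied: shift every letter 1 place forward in the alphabet (wrapping around), then move the first 2 characters to the end (rotate left by 2).
So "sonhwtvcgxdgad" becomes "oixuwdhyehbetp".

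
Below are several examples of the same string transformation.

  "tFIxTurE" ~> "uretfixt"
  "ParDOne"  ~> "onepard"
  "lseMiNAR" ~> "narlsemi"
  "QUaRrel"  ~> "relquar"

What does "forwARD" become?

ardforw

The pattern: move the last 3 characters to the front (rotate right by 3), then convert every letter to lowercase.
Applying both steps to "forwARD": "ARDforw", then "ardforw".
(Check on "tFIxTurE": → "urEtFIxT" → "uretfixt" ✓)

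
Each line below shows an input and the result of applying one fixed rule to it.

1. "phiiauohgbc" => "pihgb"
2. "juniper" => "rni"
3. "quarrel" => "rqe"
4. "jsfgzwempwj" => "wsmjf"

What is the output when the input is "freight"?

rhf

Rule — sort the characters into reverse alphabetical order, then keep every other character starting from the second (positions 2nd, 4th, 6th, ...).
On "freight": the first step gives "trihgfe", and the second then gives "rhf".
(Check on "juniper": → "urpnjie" → "rni" ✓)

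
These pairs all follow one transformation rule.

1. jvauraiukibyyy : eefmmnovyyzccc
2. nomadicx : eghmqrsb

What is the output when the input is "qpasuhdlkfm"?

ehjlopqtuwy

Each output is the input with this applied: sort the characters into alphabetical order, then shift every letter 4 places forward in the alphabet (wrapping around).
Starting from "qpasuhdlkfm": after the first operation, "adfhklmpqsu"; after the second, "ehjlopqtuwy".
(Check on "jvauraiukibyyy": → "aabiijkruuvyyy" → "eefmmnovyyzccc" ✓)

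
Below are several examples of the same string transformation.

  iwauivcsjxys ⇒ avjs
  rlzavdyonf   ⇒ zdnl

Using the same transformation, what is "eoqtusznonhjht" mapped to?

In each case the input is transformed by: move the first 2 characters to the end (rotate left by 2), then keep one character in every 3, starting at position 1 (positions 1st, 4th, 7th, ...).
On "eoqtusznonhjht": the first step gives "qtusznonhjhteo", and the second then gives "qsoje".

qsoje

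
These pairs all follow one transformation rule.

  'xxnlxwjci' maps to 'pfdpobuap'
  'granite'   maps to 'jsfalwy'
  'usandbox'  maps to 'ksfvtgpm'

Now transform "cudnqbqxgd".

mvfitipyvu

What's happening: shift every letter 8 places backward in the alphabet (wrapping around), then move the first character to the end.
So "cudnqbqxgd" becomes "mvfitipyvu".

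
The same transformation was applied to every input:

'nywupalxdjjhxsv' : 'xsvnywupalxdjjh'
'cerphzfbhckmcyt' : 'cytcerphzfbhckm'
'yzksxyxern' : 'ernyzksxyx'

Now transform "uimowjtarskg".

The transformation: move the last 3 characters to the front (rotate right by 3).
"uimowjtarskg" → "skguimowjtar".

skguimowjtar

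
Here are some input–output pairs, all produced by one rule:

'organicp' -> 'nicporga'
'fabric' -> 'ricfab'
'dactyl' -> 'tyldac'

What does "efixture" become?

tureefix

What's happening: swap the front and back halves of the string.
Doing the same to "efixture": "tureefix".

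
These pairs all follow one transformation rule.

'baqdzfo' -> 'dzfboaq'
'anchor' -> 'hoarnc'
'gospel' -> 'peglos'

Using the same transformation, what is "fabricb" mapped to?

ricfbab

The pattern: swap the first and last characters, then move the first 3 characters to the end (rotate left by 3).
For "fabricb", step one produces "babricf"; step two turns that into "ricfbab".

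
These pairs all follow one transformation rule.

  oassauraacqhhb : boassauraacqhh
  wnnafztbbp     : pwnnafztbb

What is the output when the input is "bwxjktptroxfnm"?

mbwxjktptroxfn

The rule is to move the last character to the front.
So "bwxjktptroxfnm" becomes "mbwxjktptroxfn".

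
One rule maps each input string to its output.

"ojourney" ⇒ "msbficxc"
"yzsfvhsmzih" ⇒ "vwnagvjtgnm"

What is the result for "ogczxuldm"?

arzilnquc

Each output is the input with this applied: shift every letter 12 places backward in the alphabet (wrapping around), then reverse the string.
On "ogczxuldm": the first step gives "cuqnlizra", and the second then gives "arzilnquc".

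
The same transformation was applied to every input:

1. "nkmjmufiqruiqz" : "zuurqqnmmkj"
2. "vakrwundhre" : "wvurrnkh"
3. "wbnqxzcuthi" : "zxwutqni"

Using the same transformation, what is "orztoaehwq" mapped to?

zwtrqoo

In each case the input is transformed by: sort the characters into reverse alphabetical order, then delete the last 3 characters.
Applying that to "orztoaehwq" gives "zwtrqoo".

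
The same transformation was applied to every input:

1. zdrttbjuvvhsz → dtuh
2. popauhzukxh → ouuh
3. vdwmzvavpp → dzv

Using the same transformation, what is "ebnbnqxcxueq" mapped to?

bnce

In each case the input is transformed by: keep one character in every 3, starting at position 2 (positions 2nd, 5th, 8th, ...).
Doing the same to "ebnbnqxcxueq": "bnce".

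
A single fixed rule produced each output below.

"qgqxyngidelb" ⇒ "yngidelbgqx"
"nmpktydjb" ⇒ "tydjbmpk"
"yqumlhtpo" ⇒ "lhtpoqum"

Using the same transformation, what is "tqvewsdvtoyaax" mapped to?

wsdvtoyaaxqve

The rule is to delete the first character, then move the first 3 characters to the end (rotate left by 3).
"tqvewsdvtoyaax" → "qvewsdvtoyaax" → "wsdvtoyaaxqve".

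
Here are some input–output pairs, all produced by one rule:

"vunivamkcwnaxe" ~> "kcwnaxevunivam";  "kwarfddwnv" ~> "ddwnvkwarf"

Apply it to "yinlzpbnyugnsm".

nyugnsmyinlzpb

The pattern: swap the front and back halves of the string.
"yinlzpbnyugnsm" → "nyugnsmyinlzpb".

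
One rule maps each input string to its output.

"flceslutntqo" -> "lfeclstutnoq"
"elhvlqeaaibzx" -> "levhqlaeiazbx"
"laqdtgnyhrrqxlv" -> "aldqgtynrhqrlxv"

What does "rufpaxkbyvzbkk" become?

urpfxabkvybzkk

Rule — swap each adjacent pair of characters (1↔2, 3↔4, ...).
On "rufpaxkbyvzbkk" that produces "urpfxabkvybzkk".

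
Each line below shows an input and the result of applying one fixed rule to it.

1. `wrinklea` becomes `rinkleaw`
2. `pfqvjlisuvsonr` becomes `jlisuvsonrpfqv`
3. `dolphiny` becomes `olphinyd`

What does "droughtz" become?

roughtzd

What's happening: move the last 3 characters to the front (rotate right by 3), then swap the front and back halves of the string.
Applying both steps to "droughtz": "htzdroug", then "roughtzd".
(Check on "dolphiny": → "inydolph" → "olphinyd" ✓)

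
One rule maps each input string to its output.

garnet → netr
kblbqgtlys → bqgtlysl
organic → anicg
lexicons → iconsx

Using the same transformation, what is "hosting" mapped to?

The transformation: delete the first 2 characters, then move the first character to the end.
So "hosting" becomes "tings".

tings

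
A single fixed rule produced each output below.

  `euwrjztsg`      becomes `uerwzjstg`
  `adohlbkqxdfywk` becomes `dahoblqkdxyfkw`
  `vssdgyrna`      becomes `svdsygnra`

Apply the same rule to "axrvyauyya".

xavrayyuay

The transformation: swap each adjacent pair of characters (1↔2, 3↔4, ...).
For "axrvyauyya" the result is "xavrayyuay".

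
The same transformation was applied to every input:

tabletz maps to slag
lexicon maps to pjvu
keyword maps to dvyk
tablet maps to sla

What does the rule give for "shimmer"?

The rule is to delete the first 3 characters, then shift every letter 7 places forward in the alphabet (wrapping around).
"shimmer" → "mmer" → "ttly".

ttly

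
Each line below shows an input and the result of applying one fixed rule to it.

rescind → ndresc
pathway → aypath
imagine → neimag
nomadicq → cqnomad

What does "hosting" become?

nghost

Each output is the input with this applied: move the last 2 characters to the front (rotate right by 2), then delete the last character.
Starting from "hosting": after the first operation, "nghosti"; after the second, "nghost".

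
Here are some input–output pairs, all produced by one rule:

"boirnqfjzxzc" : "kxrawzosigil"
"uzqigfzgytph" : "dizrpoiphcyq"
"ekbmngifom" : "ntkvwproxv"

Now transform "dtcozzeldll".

The rule is to shift every letter 9 places forward in the alphabet (wrapping around).
Doing the same to "dtcozzeldll": "mclxiinumuu".

mclxiinumuu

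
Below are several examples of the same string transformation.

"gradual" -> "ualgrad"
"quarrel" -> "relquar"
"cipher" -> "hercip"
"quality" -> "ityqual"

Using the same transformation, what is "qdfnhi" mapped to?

Rule — move the last 3 characters to the front (rotate right by 3).
Applying that to "qdfnhi" gives "nhiqdf".

nhiqdf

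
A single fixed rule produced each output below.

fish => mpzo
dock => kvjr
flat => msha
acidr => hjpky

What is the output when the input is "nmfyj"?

utmfq

Rule — shift every letter 7 places forward in the alphabet (wrapping around).
For "nmfyj" the result is "utmfq".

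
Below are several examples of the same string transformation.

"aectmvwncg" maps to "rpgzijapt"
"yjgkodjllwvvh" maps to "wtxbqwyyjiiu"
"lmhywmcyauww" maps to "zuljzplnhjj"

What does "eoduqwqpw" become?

bqhdjdcj

Each output is the input with this applied: delete the first character, then shift every letter 13 places forward in the alphabet (wrapping around) — i.e. ROT13.
"eoduqwqpw" → "oduqwqpw" → "bqhdjdcj".
(Check on "aectmvwncg": → "ectmvwncg" → "rpgzijapt" ✓)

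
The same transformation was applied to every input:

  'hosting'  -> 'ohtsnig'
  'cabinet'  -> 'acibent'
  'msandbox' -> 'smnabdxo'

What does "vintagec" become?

The pattern: swap each adjacent pair of characters (1↔2, 3↔4, ...).
For "vintagec" the result is "ivtngace".

ivtngace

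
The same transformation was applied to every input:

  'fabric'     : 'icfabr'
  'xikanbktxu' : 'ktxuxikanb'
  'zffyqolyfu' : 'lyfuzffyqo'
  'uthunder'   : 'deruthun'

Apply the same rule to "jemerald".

aldjemer

In each case the input is transformed by: move the first character to the end, then swap the front and back halves of the string.
Applying both steps to "jemerald": "emeraldj", then "aldjemer".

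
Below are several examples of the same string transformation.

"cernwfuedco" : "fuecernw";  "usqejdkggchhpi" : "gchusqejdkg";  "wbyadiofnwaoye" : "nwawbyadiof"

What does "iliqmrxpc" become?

qmrili

The pattern: delete the last 3 characters, then move the last 3 characters to the front (rotate right by 3).
On "iliqmrxpc" that produces "qmrili".
(Check on "wbyadiofnwaoye": → "wbyadiofnwa" → "nwawbyadiof" ✓)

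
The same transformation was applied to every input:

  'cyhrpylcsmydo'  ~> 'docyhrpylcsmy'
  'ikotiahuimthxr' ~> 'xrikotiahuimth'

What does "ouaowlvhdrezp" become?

zpouaowlvhdre

Each output is the input with this applied: move the last 2 characters to the front (rotate right by 2).
For "ouaowlvhdrezp" the result is "zpouaowlvhdre".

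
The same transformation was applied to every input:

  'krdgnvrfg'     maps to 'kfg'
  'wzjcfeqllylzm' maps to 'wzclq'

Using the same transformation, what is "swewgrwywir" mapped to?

siww

Rule — take characters alternately from the front and the back (1st, last, 2nd, 2nd-last, ...), then keep one character in every 3, starting at position 1 (positions 1st, 4th, 7th, ...).
Working it through for "swewgrwywir": intermediate "srwiewwygwr", final "siww".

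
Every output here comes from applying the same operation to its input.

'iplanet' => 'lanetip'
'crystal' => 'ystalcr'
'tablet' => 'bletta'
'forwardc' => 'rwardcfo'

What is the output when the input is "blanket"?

anketbl

The pattern: move the first 2 characters to the end (rotate left by 2).
So "blanket" becomes "anketbl".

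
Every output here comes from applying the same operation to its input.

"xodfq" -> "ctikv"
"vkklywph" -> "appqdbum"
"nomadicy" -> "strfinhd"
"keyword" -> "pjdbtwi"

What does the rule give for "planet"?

In each case the input is transformed by: shift every letter 5 places forward in the alphabet (wrapping around).
Applying that to "planet" gives "uqfsjy".

uqfsjy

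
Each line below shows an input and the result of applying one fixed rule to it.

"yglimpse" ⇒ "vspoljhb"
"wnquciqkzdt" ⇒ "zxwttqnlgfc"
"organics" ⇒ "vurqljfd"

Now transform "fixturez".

xwulihca

The pattern: shift every letter 3 places forward in the alphabet (wrapping around), then sort the characters into reverse alphabetical order.
On "fixturez": the first step gives "ilawxuhc", and the second then gives "xwulihca".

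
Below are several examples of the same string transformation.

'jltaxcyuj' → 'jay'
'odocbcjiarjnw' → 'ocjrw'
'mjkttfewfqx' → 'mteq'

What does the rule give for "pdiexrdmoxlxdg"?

What's happening: keep one character in every 3, starting at position 1 (positions 1st, 4th, 7th, ...).
"pdiexrdmoxlxdg" → "pedxd".

pedxd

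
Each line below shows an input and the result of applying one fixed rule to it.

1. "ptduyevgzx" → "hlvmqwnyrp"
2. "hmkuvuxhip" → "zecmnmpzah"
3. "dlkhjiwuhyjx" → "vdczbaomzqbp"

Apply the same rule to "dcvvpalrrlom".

vunnhsdjjdge

The pattern: shift every letter 8 places backward in the alphabet (wrapping around).
On "dcvvpalrrlom" that produces "vunnhsdjjdge".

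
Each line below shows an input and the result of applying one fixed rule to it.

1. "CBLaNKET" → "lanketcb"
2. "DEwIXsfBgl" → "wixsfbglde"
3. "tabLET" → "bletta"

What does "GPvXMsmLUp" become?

vxmsmlupgp

In each case the input is transformed by: move the first 2 characters to the end (rotate left by 2), then convert every letter to lowercase.
Applying both steps to "GPvXMsmLUp": "vXMsmLUpGP", then "vxmsmlupgp".
(Check on "CBLaNKET": → "LaNKETCB" → "lanketcb" ✓)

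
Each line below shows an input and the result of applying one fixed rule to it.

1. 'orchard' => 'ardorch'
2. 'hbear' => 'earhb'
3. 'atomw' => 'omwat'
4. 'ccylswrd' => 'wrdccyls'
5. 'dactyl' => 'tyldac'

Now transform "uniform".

The rule is to move the last 3 characters to the front (rotate right by 3).
"uniform" → "ormunif".

ormunif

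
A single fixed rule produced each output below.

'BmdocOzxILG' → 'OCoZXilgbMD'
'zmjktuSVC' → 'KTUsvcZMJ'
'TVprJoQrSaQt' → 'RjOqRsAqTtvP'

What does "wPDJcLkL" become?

jClKlWpd

Looking at the pairs, the operation is to move the first 3 characters to the end (rotate left by 3), then flip the case of every letter.
For "wPDJcLkL", step one produces "JcLkLwPD"; step two turns that into "jClKlWpd".
(Check on "TVprJoQrSaQt": → "rJoQrSaQtTVp" → "RjOqRsAqTtvP" ✓)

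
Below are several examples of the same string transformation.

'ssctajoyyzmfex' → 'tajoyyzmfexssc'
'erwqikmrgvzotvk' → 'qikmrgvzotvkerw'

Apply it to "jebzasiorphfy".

The rule is to move the first 3 characters to the end (rotate left by 3).
So "jebzasiorphfy" becomes "zasiorphfyjeb".

zasiorphfyjeb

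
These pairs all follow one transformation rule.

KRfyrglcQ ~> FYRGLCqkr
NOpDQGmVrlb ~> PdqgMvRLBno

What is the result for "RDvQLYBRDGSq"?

In each case the input is transformed by: move the first 2 characters to the end (rotate left by 2), then flip the case of every letter.
Applying both steps to "RDvQLYBRDGSq": "vQLYBRDGSqRD", then "VqlybrdgsQrd".
(Check on "NOpDQGmVrlb": → "pDQGmVrlbNO" → "PdqgMvRLBno" ✓)

VqlybrdgsQrd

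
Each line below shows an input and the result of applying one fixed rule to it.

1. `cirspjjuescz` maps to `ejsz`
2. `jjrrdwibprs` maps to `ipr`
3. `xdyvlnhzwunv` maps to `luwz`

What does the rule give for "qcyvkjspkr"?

The transformation: sort the characters into alphabetical order, then keep one character in every 3, starting at position 3 (positions 3rd, 6th, 9th, ...).
"qcyvkjspkr" → "kqv".

kqv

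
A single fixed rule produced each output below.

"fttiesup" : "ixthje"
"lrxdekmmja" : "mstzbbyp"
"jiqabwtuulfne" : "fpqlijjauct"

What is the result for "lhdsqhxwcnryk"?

What's happening: shift every letter 11 places backward in the alphabet (wrapping around), then delete the first 2 characters.
For "lhdsqhxwcnryk" the result is "shfwmlrcgnz".

shfwmlrcgnz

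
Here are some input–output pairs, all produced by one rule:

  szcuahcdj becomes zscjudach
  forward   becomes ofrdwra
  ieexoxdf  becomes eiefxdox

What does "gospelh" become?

ogshple

In each case the input is transformed by: move the first character to the end, then take characters alternately from the front and the back (1st, last, 2nd, 2nd-last, ...).
For "gospelh" the result is "ogshple".
(Check on "szcuahcdj": → "zcuahcdjs" → "zscjudach" ✓)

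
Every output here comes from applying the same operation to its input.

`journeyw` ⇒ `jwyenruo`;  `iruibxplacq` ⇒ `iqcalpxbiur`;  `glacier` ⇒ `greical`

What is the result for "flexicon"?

fnocixel

The pattern: move the first character to the end, then reverse the string.
Working it through for "flexicon": intermediate "lexiconf", final "fnocixel".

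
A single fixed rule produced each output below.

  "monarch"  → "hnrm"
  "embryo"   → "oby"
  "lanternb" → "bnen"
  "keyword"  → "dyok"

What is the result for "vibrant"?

Each output is the input with this applied: swap the first and last characters, then keep every other character starting from the first (positions 1st, 3rd, 5th, ...).
"vibrant" → "tibranv" → "tbav".

tbav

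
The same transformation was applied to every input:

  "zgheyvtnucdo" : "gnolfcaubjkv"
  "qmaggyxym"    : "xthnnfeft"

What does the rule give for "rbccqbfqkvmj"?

Looking at the pairs, the operation is to shift every letter 7 places forward in the alphabet (wrapping around).
For "rbccqbfqkvmj" the result is "yijjximxrctq".

yijjximxrctq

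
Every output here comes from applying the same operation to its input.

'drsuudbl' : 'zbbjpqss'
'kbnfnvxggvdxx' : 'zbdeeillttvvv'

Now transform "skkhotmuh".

The rule is to sort the characters into alphabetical order, then shift every letter 2 places backward in the alphabet (wrapping around).
On "skkhotmuh": the first step gives "hhkkmostu", and the second then gives "ffiikmqrs".

ffiikmqrs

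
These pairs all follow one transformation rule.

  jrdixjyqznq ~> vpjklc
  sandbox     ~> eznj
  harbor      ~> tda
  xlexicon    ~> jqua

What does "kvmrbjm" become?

wyny

The pattern: keep every other character starting from the first (positions 1st, 3rd, 5th, ...), then shift every letter 12 places forward in the alphabet (wrapping around).
So "kvmrbjm" becomes "wyny".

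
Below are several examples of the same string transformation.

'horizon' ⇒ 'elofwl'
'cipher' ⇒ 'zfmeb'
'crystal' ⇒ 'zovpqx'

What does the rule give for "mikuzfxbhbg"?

jfhrwcuyey

Each output is the input with this applied: shift every letter 3 places backward in the alphabet (wrapping around), then delete the last character.
Applying both steps to "mikuzfxbhbg": "jfhrwcuyeyd", then "jfhrwcuyey".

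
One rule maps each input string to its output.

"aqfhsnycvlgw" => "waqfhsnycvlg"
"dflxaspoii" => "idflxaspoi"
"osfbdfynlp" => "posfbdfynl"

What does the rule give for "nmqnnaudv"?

What's happening: move the last character to the front.
On "nmqnnaudv" that produces "vnmqnnaud".

vnmqnnaud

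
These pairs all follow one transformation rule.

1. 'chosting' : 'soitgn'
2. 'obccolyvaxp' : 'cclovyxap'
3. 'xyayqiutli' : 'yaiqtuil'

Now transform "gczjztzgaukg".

jztzgzuagk

Looking at the pairs, the operation is to swap each adjacent pair of characters (1↔2, 3↔4, ...), then delete the first 2 characters.
Working it through for "gczjztzgaukg": intermediate "cgjztzgzuagk", final "jztzgzuagk".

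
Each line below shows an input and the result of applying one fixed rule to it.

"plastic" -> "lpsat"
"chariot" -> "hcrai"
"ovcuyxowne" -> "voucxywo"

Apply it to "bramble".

rbmab

Looking at the pairs, the operation is to delete the last 2 characters, then swap each adjacent pair of characters (1↔2, 3↔4, ...).
On "bramble": the first step gives "bramb", and the second then gives "rbmab".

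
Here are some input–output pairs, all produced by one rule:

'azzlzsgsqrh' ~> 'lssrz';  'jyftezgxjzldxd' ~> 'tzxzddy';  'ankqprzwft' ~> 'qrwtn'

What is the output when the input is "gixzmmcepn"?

zmeni

The pattern: keep every other character starting from the second (positions 2nd, 4th, 6th, ...), then move the first character to the end.
For "gixzmmcepn" the result is "zmeni".
(Check on "azzlzsgsqrh": → "zlssr" → "lssrz" ✓)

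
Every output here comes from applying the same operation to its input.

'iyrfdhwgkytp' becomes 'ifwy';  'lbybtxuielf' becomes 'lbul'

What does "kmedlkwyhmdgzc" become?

kdwmz

The pattern: keep one character in every 3, starting at position 1 (positions 1st, 4th, 7th, ...).
Applying that to "kmedlkwyhmdgzc" gives "kdwmz".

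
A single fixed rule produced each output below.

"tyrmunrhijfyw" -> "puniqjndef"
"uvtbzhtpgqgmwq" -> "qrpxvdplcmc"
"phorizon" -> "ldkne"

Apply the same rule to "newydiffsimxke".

jasuzebboei

The pattern: delete the last 3 characters, then shift every letter 4 places backward in the alphabet (wrapping around).
On "newydiffsimxke" that produces "jasuzebboei".
(Check on "tyrmunrhijfyw": → "tyrmunrhij" → "puniqjndef" ✓)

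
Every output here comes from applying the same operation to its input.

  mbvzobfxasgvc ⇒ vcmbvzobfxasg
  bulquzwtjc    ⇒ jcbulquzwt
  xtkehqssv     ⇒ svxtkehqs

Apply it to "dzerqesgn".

In each case the input is transformed by: move the last 2 characters to the front (rotate right by 2).
On "dzerqesgn" that produces "gndzerqes".

gndzerqes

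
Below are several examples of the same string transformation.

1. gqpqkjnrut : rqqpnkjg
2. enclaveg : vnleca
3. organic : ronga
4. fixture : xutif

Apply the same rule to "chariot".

rihca

Each output is the input with this applied: delete the last 2 characters, then sort the characters into reverse alphabetical order.
On "chariot": the first step gives "chari", and the second then gives "rihca".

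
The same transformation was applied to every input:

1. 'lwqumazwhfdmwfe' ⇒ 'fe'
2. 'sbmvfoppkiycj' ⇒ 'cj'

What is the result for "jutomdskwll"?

The rule is to keep only the last 2 characters.
So "jutomdskwll" becomes "ll".

ll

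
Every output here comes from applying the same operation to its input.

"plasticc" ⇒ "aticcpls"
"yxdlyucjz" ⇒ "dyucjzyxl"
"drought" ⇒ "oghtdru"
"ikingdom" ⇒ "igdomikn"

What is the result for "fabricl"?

The transformation: move the first 3 characters to the end (rotate left by 3), then swap the first and last characters.
"fabricl" → "riclfab" → "biclfar".

biclfar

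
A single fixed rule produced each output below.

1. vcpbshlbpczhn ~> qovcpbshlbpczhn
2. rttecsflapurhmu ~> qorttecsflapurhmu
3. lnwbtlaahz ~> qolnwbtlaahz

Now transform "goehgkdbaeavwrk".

qogoehgkdbaeavwrk

What's happening: prepend "qo".
For "goehgkdbaeavwrk" the result is "qogoehgkdbaeavwrk".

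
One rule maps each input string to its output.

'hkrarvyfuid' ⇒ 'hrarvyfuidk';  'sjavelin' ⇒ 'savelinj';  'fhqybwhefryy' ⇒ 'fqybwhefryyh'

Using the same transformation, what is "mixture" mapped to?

In each case the input is transformed by: move the first character to the end, then swap the first and last characters.
For "mixture", step one produces "ixturem"; step two turns that into "mxturei".

mxturei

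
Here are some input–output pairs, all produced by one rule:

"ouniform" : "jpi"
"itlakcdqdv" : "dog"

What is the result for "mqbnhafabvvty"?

The transformation: shift every letter 5 places backward in the alphabet (wrapping around), then keep only the first 3 characters.
For "mqbnhafabvvty" the result is "hlw".

hlw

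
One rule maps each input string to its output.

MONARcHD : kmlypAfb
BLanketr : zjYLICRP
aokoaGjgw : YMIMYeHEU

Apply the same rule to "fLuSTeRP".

The rule is to shift every letter 2 places backward in the alphabet (wrapping around), then flip the case of every letter.
On "fLuSTeRP" that produces "DjSqrCpn".
(Check on "aokoaGjgw": → "ymimyEheu" → "YMIMYeHEU" ✓)

DjSqrCpn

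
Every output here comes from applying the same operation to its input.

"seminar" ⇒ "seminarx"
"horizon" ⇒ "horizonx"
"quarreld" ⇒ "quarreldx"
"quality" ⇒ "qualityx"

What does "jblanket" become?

jblanketx

The pattern: append "x".
For "jblanket" the result is "jblanketx".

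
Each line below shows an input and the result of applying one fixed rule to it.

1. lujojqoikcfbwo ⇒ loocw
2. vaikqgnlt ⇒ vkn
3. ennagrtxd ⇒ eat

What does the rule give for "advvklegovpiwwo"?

The transformation: keep one character in every 3, starting at position 1 (positions 1st, 4th, 7th, ...).
Doing the same to "advvklegovpiwwo": "avevw".

avevw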